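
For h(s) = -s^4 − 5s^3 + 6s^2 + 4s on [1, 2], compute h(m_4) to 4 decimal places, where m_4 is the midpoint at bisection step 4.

h(1.5) = -2.4375 < 0, so the root lies in [1, 1.5]
h(1.25) = 2.167969 > 0, so the root lies in [1.25, 1.5]
h(1.375) = 0.27124 > 0, so the root lies in [1.375, 1.5]
h(1.4375) = -0.9739 < 0, so the root lies in [1.375, 1.4375]

-0.9739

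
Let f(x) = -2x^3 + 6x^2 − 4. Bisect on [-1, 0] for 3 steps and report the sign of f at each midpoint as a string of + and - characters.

-+-

f(-0.5) = -2.25 < 0, so the root lies in [-1, -0.5]
f(-0.75) = 0.21875 > 0, so the root lies in [-0.75, -0.5]
f(-0.625) = -1.167969 < 0, so the root lies in [-0.75, -0.625]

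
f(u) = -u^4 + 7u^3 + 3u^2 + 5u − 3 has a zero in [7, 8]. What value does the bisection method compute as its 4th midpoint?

7.4375

m = 7.5, f(m) = -7.6875 (−); new bracket [7, 7.5]
m = 7.25, f(m) = 95.667969 (+); new bracket [7.25, 7.5]
m = 7.375, f(m) = 46.622803 (+); new bracket [7.375, 7.5]
m = 7.4375, f(m) = 20.1423 (+); new bracket [7.4375, 7.5]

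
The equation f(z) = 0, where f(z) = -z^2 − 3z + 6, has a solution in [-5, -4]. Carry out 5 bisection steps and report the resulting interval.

[-4.375, -4.34375]

midpoint -4.5: f = -0.75 < 0 → [-4.5, -4]
midpoint -4.25: f = 0.6875 > 0 → [-4.5, -4.25]
midpoint -4.375: f = -0.015625 < 0 → [-4.375, -4.25]
midpoint -4.3125: f = 0.3398 > 0 → [-4.375, -4.3125]
midpoint -4.34375: f = 0.1631 > 0 → [-4.375, -4.34375]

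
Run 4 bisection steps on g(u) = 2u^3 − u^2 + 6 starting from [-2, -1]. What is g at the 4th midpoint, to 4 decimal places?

-0.2446

m = -1.5, g(m) = -3 (−); new bracket [-1.5, -1]
m = -1.25, g(m) = 0.53125 (+); new bracket [-1.5, -1.25]
m = -1.375, g(m) = -1.089844 (−); new bracket [-1.375, -1.25]
m = -1.3125, g(m) = -0.2446 (−); new bracket [-1.3125, -1.25]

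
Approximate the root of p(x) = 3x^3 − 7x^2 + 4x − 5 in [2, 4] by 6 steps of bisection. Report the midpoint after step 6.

x = 3 gives p = 25, positive; keep [2, 3]
x = 2.5 gives p = 8.125, positive; keep [2, 2.5]
x = 2.25 gives p = 2.734375, positive; keep [2, 2.25]
x = 2.125 gives p = 0.6777, positive; keep [2, 2.125]
x = 2.0625 gives p = -0.2063, negative; keep [2.0625, 2.125]
x = 2.09375 gives p = 0.2242, positive; keep [2.0625, 2.09375]

2.09375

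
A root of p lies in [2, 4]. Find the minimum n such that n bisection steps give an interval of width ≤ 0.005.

9

Width after n steps is 2/2^n. Need 2^n ≥ 2/0.005 = 400.
2^8 = 256 < 400 ≤ 2^9 = 512, so n = 9.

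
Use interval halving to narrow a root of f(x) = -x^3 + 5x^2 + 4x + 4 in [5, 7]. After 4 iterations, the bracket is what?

[5.75, 5.875]

f(6) = -8 < 0, so the root lies in [5, 6]
f(5.5) = 10.875 > 0, so the root lies in [5.5, 6]
f(5.75) = 2.203125 > 0, so the root lies in [5.75, 6]
f(5.875) = -2.7012 < 0, so the root lies in [5.75, 5.875]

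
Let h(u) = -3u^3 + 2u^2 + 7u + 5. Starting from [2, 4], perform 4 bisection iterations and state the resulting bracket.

midpoint 3: h = -37 < 0 → [2, 3]
midpoint 2.5: h = -11.875 < 0 → [2, 2.5]
midpoint 2.25: h = -3.296875 < 0 → [2, 2.25]
midpoint 2.125: h = 0.1191 > 0 → [2.125, 2.25]

[2.125, 2.25]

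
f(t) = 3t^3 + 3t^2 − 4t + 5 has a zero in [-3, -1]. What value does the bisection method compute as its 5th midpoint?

f(-2) = 1 > 0, so the root lies in [-3, -2]
f(-2.5) = -13.125 < 0, so the root lies in [-2.5, -2]
f(-2.25) = -4.984375 < 0, so the root lies in [-2.25, -2]
f(-2.125) = -1.7402 < 0, so the root lies in [-2.125, -2]
f(-2.0625) = -0.3093 < 0, so the root lies in [-2.0625, -2]

-2.0625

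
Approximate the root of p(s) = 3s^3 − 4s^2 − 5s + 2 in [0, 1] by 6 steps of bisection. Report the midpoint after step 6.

0.328125

midpoint 0.5: p = -1.125 < 0 → [0, 0.5]
midpoint 0.25: p = 0.546875 > 0 → [0.25, 0.5]
midpoint 0.375: p = -0.279297 < 0 → [0.25, 0.375]
midpoint 0.3125: p = 0.1384 > 0 → [0.3125, 0.375]
midpoint 0.34375: p = -0.0695 < 0 → [0.3125, 0.34375]
midpoint 0.328125: p = 0.0347 > 0 → [0.328125, 0.34375]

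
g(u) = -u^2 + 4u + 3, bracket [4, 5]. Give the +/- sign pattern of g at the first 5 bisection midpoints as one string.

midpoint 4.5: g = 0.75 > 0 → [4.5, 5]
midpoint 4.75: g = -0.5625 < 0 → [4.5, 4.75]
midpoint 4.625: g = 0.109375 > 0 → [4.625, 4.75]
midpoint 4.6875: g = -0.2227 < 0 → [4.625, 4.6875]
midpoint 4.65625: g = -0.0557 < 0 → [4.625, 4.65625]

+-+--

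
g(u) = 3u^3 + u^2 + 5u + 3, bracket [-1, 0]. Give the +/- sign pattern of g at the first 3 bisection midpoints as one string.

+--

u = -0.5 gives g = 0.375, positive; keep [-1, -0.5]
u = -0.75 gives g = -1.453125, negative; keep [-0.75, -0.5]
u = -0.625 gives g = -0.466797, negative; keep [-0.625, -0.5]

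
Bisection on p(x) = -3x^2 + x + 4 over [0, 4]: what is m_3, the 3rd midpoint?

m = 2, p(m) = -6 (−); new bracket [0, 2]
m = 1, p(m) = 2 (+); new bracket [1, 2]
m = 1.5, p(m) = -1.25 (−); new bracket [1, 1.5]

1.5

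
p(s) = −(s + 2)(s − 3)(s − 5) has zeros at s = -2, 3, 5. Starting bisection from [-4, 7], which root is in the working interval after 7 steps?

-2

midpoint 1.5: p = -18.375 < 0 → [-4, 1.5]
midpoint -1.25: p = -19.921875 < 0 → [-4, -1.25]
midpoint -2.625: p = 26.806641 > 0 → [-2.625, -1.25]
midpoint -1.9375: p = -2.1409 < 0 → [-2.625, -1.9375]
midpoint -2.28125: p = 10.8152 > 0 → [-2.28125, -1.9375]
midpoint -2.109375: p = 3.973 > 0 → [-2.109375, -1.9375]
midpoint -2.0234375: p = 0.8269 > 0 → [-2.0234375, -1.9375]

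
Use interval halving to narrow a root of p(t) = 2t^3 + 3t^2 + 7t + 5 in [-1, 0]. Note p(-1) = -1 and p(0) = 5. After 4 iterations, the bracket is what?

midpoint -0.5: p = 2 > 0 → [-1, -0.5]
midpoint -0.75: p = 0.59375 > 0 → [-1, -0.75]
midpoint -0.875: p = -0.167969 < 0 → [-0.875, -0.75]
midpoint -0.8125: p = 0.2202 > 0 → [-0.875, -0.8125]

[-0.875, -0.8125]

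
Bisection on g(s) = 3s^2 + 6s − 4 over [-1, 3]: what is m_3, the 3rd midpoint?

0.5

m = 1, g(m) = 5 (+); new bracket [-1, 1]
m = 0, g(m) = -4 (−); new bracket [0, 1]
m = 0.5, g(m) = -0.25 (−); new bracket [0.5, 1]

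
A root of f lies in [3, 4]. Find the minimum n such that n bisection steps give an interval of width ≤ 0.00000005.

25

Width after n steps is 1/2^n. Need 2^n ≥ 1/0.00000005 = 20000000.
2^24 = 16777216 < 20000000 ≤ 2^25 = 33554432, so n = 25.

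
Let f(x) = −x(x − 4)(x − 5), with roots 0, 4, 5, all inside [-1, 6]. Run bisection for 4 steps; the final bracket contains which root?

0

midpoint 2.5: f = -9.375 < 0 → [-1, 2.5]
midpoint 0.75: f = -10.359375 < 0 → [-1, 0.75]
midpoint -0.125: f = 2.642578 > 0 → [-0.125, 0.75]
midpoint 0.3125: f = -5.4016 < 0 → [-0.125, 0.3125]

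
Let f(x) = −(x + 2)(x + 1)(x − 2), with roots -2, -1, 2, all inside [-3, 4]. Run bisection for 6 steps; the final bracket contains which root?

2

f(0.5) = 5.625 > 0, so the root lies in [0.5, 4]
f(2.25) = -3.453125 < 0, so the root lies in [0.5, 2.25]
f(1.375) = 5.009766 > 0, so the root lies in [1.375, 2.25]
f(1.8125) = 2.0105 > 0, so the root lies in [1.8125, 2.25]
f(2.03125) = -0.3819 < 0, so the root lies in [1.8125, 2.03125]
f(1.921875) = 0.8953 > 0, so the root lies in [1.921875, 2.03125]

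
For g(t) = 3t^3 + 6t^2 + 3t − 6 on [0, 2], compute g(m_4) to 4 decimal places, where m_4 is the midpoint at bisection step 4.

midpoint 1: g = 6 > 0 → [0, 1]
midpoint 0.5: g = -2.625 < 0 → [0.5, 1]
midpoint 0.75: g = 0.890625 > 0 → [0.5, 0.75]
midpoint 0.625: g = -1.0488 < 0 → [0.625, 0.75]

-1.0488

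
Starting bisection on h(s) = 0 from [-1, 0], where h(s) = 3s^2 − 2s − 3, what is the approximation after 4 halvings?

m = -0.5, h(m) = -1.25 (−); new bracket [-1, -0.5]
m = -0.75, h(m) = 0.1875 (+); new bracket [-0.75, -0.5]
m = -0.625, h(m) = -0.578125 (−); new bracket [-0.75, -0.625]
m = -0.6875, h(m) = -0.207 (−); new bracket [-0.75, -0.6875]

-0.6875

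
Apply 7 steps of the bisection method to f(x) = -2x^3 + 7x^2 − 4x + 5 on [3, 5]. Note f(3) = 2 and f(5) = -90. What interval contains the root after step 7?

midpoint 4: f = -27 < 0 → [3, 4]
midpoint 3.5: f = -9 < 0 → [3, 3.5]
midpoint 3.25: f = -2.71875 < 0 → [3, 3.25]
midpoint 3.125: f = -0.1758 < 0 → [3, 3.125]
midpoint 3.0625: f = 0.9565 > 0 → [3.0625, 3.125]
midpoint 3.09375: f = 0.4017 > 0 → [3.09375, 3.125]
midpoint 3.109375: f = 0.1158 > 0 → [3.109375, 3.125]

[3.109375, 3.125]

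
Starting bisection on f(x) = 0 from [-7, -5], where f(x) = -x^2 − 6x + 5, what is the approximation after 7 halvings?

-6.734375

midpoint -6: f = 5 > 0 → [-7, -6]
midpoint -6.5: f = 1.75 > 0 → [-7, -6.5]
midpoint -6.75: f = -0.0625 < 0 → [-6.75, -6.5]
midpoint -6.625: f = 0.8594 > 0 → [-6.75, -6.625]
midpoint -6.6875: f = 0.4023 > 0 → [-6.75, -6.6875]
midpoint -6.71875: f = 0.1709 > 0 → [-6.75, -6.71875]
midpoint -6.734375: f = 0.0544 > 0 → [-6.75, -6.734375]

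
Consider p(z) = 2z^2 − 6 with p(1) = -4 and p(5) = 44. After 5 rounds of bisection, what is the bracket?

[1.625, 1.75]

m = 3, p(m) = 12 (+); new bracket [1, 3]
m = 2, p(m) = 2 (+); new bracket [1, 2]
m = 1.5, p(m) = -1.5 (−); new bracket [1.5, 2]
m = 1.75, p(m) = 0.125 (+); new bracket [1.5, 1.75]
m = 1.625, p(m) = -0.7188 (−); new bracket [1.625, 1.75]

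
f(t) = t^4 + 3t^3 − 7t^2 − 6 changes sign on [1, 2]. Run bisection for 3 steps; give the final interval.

[1.75, 1.875]

t = 1.5 gives f = -6.5625, negative; keep [1.5, 2]
t = 1.75 gives f = -1.980469, negative; keep [1.75, 2]
t = 1.875 gives f = 1.525635, positive; keep [1.75, 1.875]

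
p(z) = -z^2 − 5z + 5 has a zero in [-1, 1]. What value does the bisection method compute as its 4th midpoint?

z = 0 gives p = 5, positive; keep [0, 1]
z = 0.5 gives p = 2.25, positive; keep [0.5, 1]
z = 0.75 gives p = 0.6875, positive; keep [0.75, 1]
z = 0.875 gives p = -0.1406, negative; keep [0.75, 0.875]

0.875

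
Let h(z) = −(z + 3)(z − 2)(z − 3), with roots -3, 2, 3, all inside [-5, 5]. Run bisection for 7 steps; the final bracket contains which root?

midpoint 0: h = -18 < 0 → [-5, 0]
midpoint -2.5: h = -12.375 < 0 → [-5, -2.5]
midpoint -3.75: h = 29.109375 > 0 → [-3.75, -2.5]
midpoint -3.125: h = 3.9238 > 0 → [-3.125, -2.5]
midpoint -2.8125: h = -5.2449 < 0 → [-3.125, -2.8125]
midpoint -2.96875: h = -0.9268 < 0 → [-3.125, -2.96875]
midpoint -3.046875: h = 1.4305 > 0 → [-3.046875, -2.96875]

-3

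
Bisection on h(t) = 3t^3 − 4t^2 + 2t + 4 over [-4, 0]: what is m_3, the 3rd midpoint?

h(-2) = -40 < 0, so the root lies in [-2, 0]
h(-1) = -5 < 0, so the root lies in [-1, 0]
h(-0.5) = 1.625 > 0, so the root lies in [-1, -0.5]

-0.5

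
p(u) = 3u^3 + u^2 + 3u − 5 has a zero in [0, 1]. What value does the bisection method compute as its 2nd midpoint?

u = 0.5 gives p = -2.875, negative; keep [0.5, 1]
u = 0.75 gives p = -0.921875, negative; keep [0.75, 1]

0.75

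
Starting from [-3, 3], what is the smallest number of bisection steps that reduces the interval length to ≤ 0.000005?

Width after n steps is 6/2^n. Need 2^n ≥ 6/0.000005 = 1200000.
2^20 = 1048576 < 1200000 ≤ 2^21 = 2097152, so n = 21.

21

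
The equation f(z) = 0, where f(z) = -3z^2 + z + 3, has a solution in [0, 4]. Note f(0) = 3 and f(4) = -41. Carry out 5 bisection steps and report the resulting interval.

[1.125, 1.25]

m = 2, f(m) = -7 (−); new bracket [0, 2]
m = 1, f(m) = 1 (+); new bracket [1, 2]
m = 1.5, f(m) = -2.25 (−); new bracket [1, 1.5]
m = 1.25, f(m) = -0.4375 (−); new bracket [1, 1.25]
m = 1.125, f(m) = 0.3281 (+); new bracket [1.125, 1.25]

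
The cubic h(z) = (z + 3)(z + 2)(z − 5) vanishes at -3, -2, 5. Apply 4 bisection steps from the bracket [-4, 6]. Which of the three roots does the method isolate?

5

midpoint 1: h = -48 < 0 → [1, 6]
midpoint 3.5: h = -53.625 < 0 → [3.5, 6]
midpoint 4.75: h = -13.078125 < 0 → [4.75, 6]
midpoint 5.375: h = 23.1621 > 0 → [4.75, 5.375]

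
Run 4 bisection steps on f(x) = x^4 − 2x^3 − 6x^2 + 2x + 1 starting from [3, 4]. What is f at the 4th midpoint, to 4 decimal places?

m = 3.5, f(m) = -1.1875 (−); new bracket [3.5, 4]
m = 3.75, f(m) = 16.410156 (+); new bracket [3.5, 3.75]
m = 3.625, f(m) = 6.812744 (+); new bracket [3.5, 3.625]
m = 3.5625, f(m) = 2.6221 (+); new bracket [3.5, 3.5625]

2.6221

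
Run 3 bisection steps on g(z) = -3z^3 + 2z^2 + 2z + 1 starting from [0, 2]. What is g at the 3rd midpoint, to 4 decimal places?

0.7656

midpoint 1: g = 2 > 0 → [1, 2]
midpoint 1.5: g = -1.625 < 0 → [1, 1.5]
midpoint 1.25: g = 0.765625 > 0 → [1.25, 1.5]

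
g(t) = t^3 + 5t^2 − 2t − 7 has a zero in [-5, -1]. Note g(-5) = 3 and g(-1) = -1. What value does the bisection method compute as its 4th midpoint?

-1.25

g(-3) = 17 > 0, so the root lies in [-3, -1]
g(-2) = 9 > 0, so the root lies in [-2, -1]
g(-1.5) = 3.875 > 0, so the root lies in [-1.5, -1]
g(-1.25) = 1.3594 > 0, so the root lies in [-1.25, -1]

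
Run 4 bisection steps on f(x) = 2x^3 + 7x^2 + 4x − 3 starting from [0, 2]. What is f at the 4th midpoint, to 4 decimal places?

m = 1, f(m) = 10 (+); new bracket [0, 1]
m = 0.5, f(m) = 1 (+); new bracket [0, 0.5]
m = 0.25, f(m) = -1.53125 (−); new bracket [0.25, 0.5]
m = 0.375, f(m) = -0.4102 (−); new bracket [0.375, 0.5]

-0.4102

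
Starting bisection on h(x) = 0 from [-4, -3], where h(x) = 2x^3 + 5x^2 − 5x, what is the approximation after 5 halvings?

m = -3.5, h(m) = -7 (−); new bracket [-3.5, -3]
m = -3.25, h(m) = 0.40625 (+); new bracket [-3.5, -3.25]
m = -3.375, h(m) = -3.058594 (−); new bracket [-3.375, -3.25]
m = -3.3125, h(m) = -1.2681 (−); new bracket [-3.3125, -3.25]
m = -3.28125, h(m) = -0.4166 (−); new bracket [-3.28125, -3.25]

-3.28125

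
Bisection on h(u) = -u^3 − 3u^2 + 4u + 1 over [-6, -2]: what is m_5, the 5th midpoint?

-3.875

u = -4 gives h = 1, positive; keep [-4, -2]
u = -3 gives h = -11, negative; keep [-4, -3]
u = -3.5 gives h = -6.875, negative; keep [-4, -3.5]
u = -3.75 gives h = -3.4531, negative; keep [-4, -3.75]
u = -3.875 gives h = -1.3613, negative; keep [-4, -3.875]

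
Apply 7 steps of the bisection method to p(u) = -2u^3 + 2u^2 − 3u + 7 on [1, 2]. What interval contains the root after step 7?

[1.5234375, 1.53125]

u = 1.5 gives p = 0.25, positive; keep [1.5, 2]
u = 1.75 gives p = -2.84375, negative; keep [1.5, 1.75]
u = 1.625 gives p = -1.175781, negative; keep [1.5, 1.625]
u = 1.5625 gives p = -0.4341, negative; keep [1.5, 1.5625]
u = 1.53125 gives p = -0.085, negative; keep [1.5, 1.53125]
u = 1.515625 gives p = 0.0842, positive; keep [1.515625, 1.53125]
u = 1.5234375 gives p = 0.00004, positive; keep [1.5234375, 1.53125]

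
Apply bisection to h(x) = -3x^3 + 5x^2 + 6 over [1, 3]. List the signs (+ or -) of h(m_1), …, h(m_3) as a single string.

h(2) = 2 > 0, so the root lies in [2, 3]
h(2.5) = -9.625 < 0, so the root lies in [2, 2.5]
h(2.25) = -2.859375 < 0, so the root lies in [2, 2.25]

+--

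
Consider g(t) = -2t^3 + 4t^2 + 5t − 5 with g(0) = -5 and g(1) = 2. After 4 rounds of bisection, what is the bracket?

[0.6875, 0.75]

midpoint 0.5: g = -1.75 < 0 → [0.5, 1]
midpoint 0.75: g = 0.15625 > 0 → [0.5, 0.75]
midpoint 0.625: g = -0.800781 < 0 → [0.625, 0.75]
midpoint 0.6875: g = -0.3218 < 0 → [0.6875, 0.75]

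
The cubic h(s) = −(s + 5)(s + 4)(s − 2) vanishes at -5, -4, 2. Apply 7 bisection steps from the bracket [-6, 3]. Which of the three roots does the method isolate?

2

m = -1.5, h(m) = 30.625 (+); new bracket [-1.5, 3]
m = 0.75, h(m) = 34.140625 (+); new bracket [0.75, 3]
m = 1.875, h(m) = 5.048828 (+); new bracket [1.875, 3]
m = 2.4375, h(m) = -20.947 (−); new bracket [1.875, 2.4375]
m = 2.15625, h(m) = -6.8837 (−); new bracket [1.875, 2.15625]
m = 2.015625, h(m) = -0.6594 (−); new bracket [1.875, 2.015625]
m = 1.9453125, h(m) = 2.2582 (+); new bracket [1.9453125, 2.015625]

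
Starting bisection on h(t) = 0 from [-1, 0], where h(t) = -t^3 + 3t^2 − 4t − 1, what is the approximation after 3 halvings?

-0.125

m = -0.5, h(m) = 1.875 (+); new bracket [-0.5, 0]
m = -0.25, h(m) = 0.203125 (+); new bracket [-0.25, 0]
m = -0.125, h(m) = -0.451172 (−); new bracket [-0.25, -0.125]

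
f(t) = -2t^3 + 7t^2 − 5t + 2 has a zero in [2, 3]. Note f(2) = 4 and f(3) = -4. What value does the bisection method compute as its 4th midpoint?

2.6875

midpoint 2.5: f = 2 > 0 → [2.5, 3]
midpoint 2.75: f = -0.40625 < 0 → [2.5, 2.75]
midpoint 2.625: f = 0.933594 > 0 → [2.625, 2.75]
midpoint 2.6875: f = 0.2993 > 0 → [2.6875, 2.75]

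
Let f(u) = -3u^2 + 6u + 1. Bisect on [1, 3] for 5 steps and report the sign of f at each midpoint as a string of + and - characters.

u = 2 gives f = 1, positive; keep [2, 3]
u = 2.5 gives f = -2.75, negative; keep [2, 2.5]
u = 2.25 gives f = -0.6875, negative; keep [2, 2.25]
u = 2.125 gives f = 0.2031, positive; keep [2.125, 2.25]
u = 2.1875 gives f = -0.2305, negative; keep [2.125, 2.1875]

+--+-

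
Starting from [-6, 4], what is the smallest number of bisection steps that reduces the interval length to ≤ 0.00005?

Width after n steps is 10/2^n. Need 2^n ≥ 10/0.00005 = 200000.
2^17 = 131072 < 200000 ≤ 2^18 = 262144, so n = 18.

18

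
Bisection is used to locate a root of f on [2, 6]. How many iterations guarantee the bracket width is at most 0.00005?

17

Width after n steps is 4/2^n. Need 2^n ≥ 4/0.00005 = 80000.
2^16 = 65536 < 80000 ≤ 2^17 = 131072, so n = 17.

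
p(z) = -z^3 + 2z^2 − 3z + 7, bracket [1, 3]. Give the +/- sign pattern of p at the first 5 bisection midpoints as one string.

+--+-

midpoint 2: p = 1 > 0 → [2, 3]
midpoint 2.5: p = -3.625 < 0 → [2, 2.5]
midpoint 2.25: p = -1.015625 < 0 → [2, 2.25]
midpoint 2.125: p = 0.0605 > 0 → [2.125, 2.25]
midpoint 2.1875: p = -0.4597 < 0 → [2.125, 2.1875]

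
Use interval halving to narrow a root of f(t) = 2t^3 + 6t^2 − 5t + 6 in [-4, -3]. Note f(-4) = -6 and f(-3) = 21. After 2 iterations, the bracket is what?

[-4, -3.75]

t = -3.5 gives f = 11.25, positive; keep [-4, -3.5]
t = -3.75 gives f = 3.65625, positive; keep [-4, -3.75]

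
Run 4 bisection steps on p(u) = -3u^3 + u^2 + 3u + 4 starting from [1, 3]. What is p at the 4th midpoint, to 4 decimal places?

midpoint 2: p = -10 < 0 → [1, 2]
midpoint 1.5: p = 0.625 > 0 → [1.5, 2]
midpoint 1.75: p = -3.765625 < 0 → [1.5, 1.75]
midpoint 1.625: p = -1.3574 < 0 → [1.5, 1.625]

-1.3574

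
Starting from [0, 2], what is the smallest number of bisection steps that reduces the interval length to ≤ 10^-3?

Width after n steps is 2/2^n. Need 2^n ≥ 2/10^-3 = 2000.
2^10 = 1024 < 2000 ≤ 2^11 = 2048, so n = 11.

11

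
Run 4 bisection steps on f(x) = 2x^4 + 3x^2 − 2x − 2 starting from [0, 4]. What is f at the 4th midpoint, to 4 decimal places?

-1.1797

x = 2 gives f = 38, positive; keep [0, 2]
x = 1 gives f = 1, positive; keep [0, 1]
x = 0.5 gives f = -2.125, negative; keep [0.5, 1]
x = 0.75 gives f = -1.1797, negative; keep [0.75, 1]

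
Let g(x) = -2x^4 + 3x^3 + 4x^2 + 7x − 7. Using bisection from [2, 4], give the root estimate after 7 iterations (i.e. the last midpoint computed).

x = 3 gives g = -31, negative; keep [2, 3]
x = 2.5 gives g = 4.25, positive; keep [2.5, 3]
x = 2.75 gives g = -9.492188, negative; keep [2.5, 2.75]
x = 2.625 gives g = -1.7603, negative; keep [2.5, 2.625]
x = 2.5625 gives g = 1.447, positive; keep [2.5625, 2.625]
x = 2.59375 gives g = -0.1045, negative; keep [2.5625, 2.59375]
x = 2.578125 gives g = 0.6841, positive; keep [2.578125, 2.59375]

2.578125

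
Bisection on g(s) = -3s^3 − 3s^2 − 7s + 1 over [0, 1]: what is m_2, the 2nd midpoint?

midpoint 0.5: g = -3.625 < 0 → [0, 0.5]
midpoint 0.25: g = -0.984375 < 0 → [0, 0.25]

0.25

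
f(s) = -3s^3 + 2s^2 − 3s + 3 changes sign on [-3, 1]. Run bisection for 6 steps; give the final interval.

[0.8125, 0.875]

m = -1, f(m) = 11 (+); new bracket [-1, 1]
m = 0, f(m) = 3 (+); new bracket [0, 1]
m = 0.5, f(m) = 1.625 (+); new bracket [0.5, 1]
m = 0.75, f(m) = 0.6094 (+); new bracket [0.75, 1]
m = 0.875, f(m) = -0.1035 (−); new bracket [0.75, 0.875]
m = 0.8125, f(m) = 0.2737 (+); new bracket [0.8125, 0.875]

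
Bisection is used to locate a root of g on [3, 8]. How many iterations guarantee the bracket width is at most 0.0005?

14

Width after n steps is 5/2^n. Need 2^n ≥ 5/0.0005 = 10000.
2^13 = 8192 < 10000 ≤ 2^14 = 16384, so n = 14.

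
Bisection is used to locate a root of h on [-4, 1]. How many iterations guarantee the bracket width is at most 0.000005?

20

Width after n steps is 5/2^n. Need 2^n ≥ 5/0.000005 = 1000000.
2^19 = 524288 < 1000000 ≤ 2^20 = 1048576, so n = 20.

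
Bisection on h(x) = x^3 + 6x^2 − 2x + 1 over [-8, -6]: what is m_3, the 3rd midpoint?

-6.25

m = -7, h(m) = -34 (−); new bracket [-7, -6]
m = -6.5, h(m) = -7.125 (−); new bracket [-6.5, -6]
m = -6.25, h(m) = 3.734375 (+); new bracket [-6.5, -6.25]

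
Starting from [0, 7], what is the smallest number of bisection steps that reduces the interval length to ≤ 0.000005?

21

Width after n steps is 7/2^n. Need 2^n ≥ 7/0.000005 = 1400000.
2^20 = 1048576 < 1400000 ≤ 2^21 = 2097152, so n = 21.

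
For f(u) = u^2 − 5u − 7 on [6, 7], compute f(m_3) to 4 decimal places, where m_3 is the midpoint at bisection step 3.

midpoint 6.5: f = 2.75 > 0 → [6, 6.5]
midpoint 6.25: f = 0.8125 > 0 → [6, 6.25]
midpoint 6.125: f = -0.109375 < 0 → [6.125, 6.25]

-0.1094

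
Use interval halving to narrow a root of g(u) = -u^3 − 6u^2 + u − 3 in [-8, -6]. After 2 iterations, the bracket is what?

[-6.5, -6]

m = -7, g(m) = 39 (+); new bracket [-7, -6]
m = -6.5, g(m) = 11.625 (+); new bracket [-6.5, -6]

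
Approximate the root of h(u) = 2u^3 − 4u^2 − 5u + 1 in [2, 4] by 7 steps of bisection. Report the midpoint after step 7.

2.828125

u = 3 gives h = 4, positive; keep [2, 3]
u = 2.5 gives h = -5.25, negative; keep [2.5, 3]
u = 2.75 gives h = -1.40625, negative; keep [2.75, 3]
u = 2.875 gives h = 1.0898, positive; keep [2.75, 2.875]
u = 2.8125 gives h = -0.2085, negative; keep [2.8125, 2.875]
u = 2.84375 gives h = 0.4279, positive; keep [2.8125, 2.84375]
u = 2.828125 gives h = 0.1065, positive; keep [2.8125, 2.828125]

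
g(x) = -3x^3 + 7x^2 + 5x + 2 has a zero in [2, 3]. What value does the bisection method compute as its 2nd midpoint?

2.75

g(2.5) = 11.375 > 0, so the root lies in [2.5, 3]
g(2.75) = 6.296875 > 0, so the root lies in [2.75, 3]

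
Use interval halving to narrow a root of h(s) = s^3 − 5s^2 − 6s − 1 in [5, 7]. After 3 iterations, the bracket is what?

s = 6 gives h = -1, negative; keep [6, 7]
s = 6.5 gives h = 23.375, positive; keep [6, 6.5]
s = 6.25 gives h = 10.328125, positive; keep [6, 6.25]

[6, 6.25]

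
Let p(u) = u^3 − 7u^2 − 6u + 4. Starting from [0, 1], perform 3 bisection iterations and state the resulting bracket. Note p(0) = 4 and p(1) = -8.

u = 0.5 gives p = -0.625, negative; keep [0, 0.5]
u = 0.25 gives p = 2.078125, positive; keep [0.25, 0.5]
u = 0.375 gives p = 0.818359, positive; keep [0.375, 0.5]

[0.375, 0.5]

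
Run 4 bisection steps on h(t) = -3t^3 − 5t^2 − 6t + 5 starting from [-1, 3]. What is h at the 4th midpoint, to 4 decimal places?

midpoint 1: h = -9 < 0 → [-1, 1]
midpoint 0: h = 5 > 0 → [0, 1]
midpoint 0.5: h = 0.375 > 0 → [0.5, 1]
midpoint 0.75: h = -3.5781 < 0 → [0.5, 0.75]

-3.5781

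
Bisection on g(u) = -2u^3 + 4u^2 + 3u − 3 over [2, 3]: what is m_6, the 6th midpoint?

g(2.5) = -1.75 < 0, so the root lies in [2, 2.5]
g(2.25) = 1.21875 > 0, so the root lies in [2.25, 2.5]
g(2.375) = -0.105469 < 0, so the root lies in [2.25, 2.375]
g(2.3125) = 0.5952 > 0, so the root lies in [2.3125, 2.375]
g(2.34375) = 0.2547 > 0, so the root lies in [2.34375, 2.375]
g(2.359375) = 0.0771 > 0, so the root lies in [2.359375, 2.375]

2.359375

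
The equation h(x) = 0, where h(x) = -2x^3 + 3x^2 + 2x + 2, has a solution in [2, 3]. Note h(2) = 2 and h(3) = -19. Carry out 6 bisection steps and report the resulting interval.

x = 2.5 gives h = -5.5, negative; keep [2, 2.5]
x = 2.25 gives h = -1.09375, negative; keep [2, 2.25]
x = 2.125 gives h = 0.605469, positive; keep [2.125, 2.25]
x = 2.1875 gives h = -0.2046, negative; keep [2.125, 2.1875]
x = 2.15625 gives h = 0.2101, positive; keep [2.15625, 2.1875]
x = 2.171875 gives h = 0.0052, positive; keep [2.171875, 2.1875]

[2.171875, 2.1875]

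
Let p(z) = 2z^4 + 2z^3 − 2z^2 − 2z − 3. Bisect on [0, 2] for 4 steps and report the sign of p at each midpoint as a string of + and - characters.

p(1) = -3 < 0, so the root lies in [1, 2]
p(1.5) = 6.375 > 0, so the root lies in [1, 1.5]
p(1.25) = 0.164062 > 0, so the root lies in [1, 1.25]
p(1.125) = -1.73 < 0, so the root lies in [1.125, 1.25]

-++-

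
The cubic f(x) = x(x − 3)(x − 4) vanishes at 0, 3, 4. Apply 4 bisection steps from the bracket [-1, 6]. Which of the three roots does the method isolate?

midpoint 2.5: f = 1.875 > 0 → [-1, 2.5]
midpoint 0.75: f = 5.484375 > 0 → [-1, 0.75]
midpoint -0.125: f = -1.611328 < 0 → [-0.125, 0.75]
midpoint 0.3125: f = 3.0969 > 0 → [-0.125, 0.3125]

0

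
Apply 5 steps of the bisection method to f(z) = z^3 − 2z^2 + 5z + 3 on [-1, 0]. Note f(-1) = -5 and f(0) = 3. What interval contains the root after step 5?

[-0.5, -0.46875]

z = -0.5 gives f = -0.125, negative; keep [-0.5, 0]
z = -0.25 gives f = 1.609375, positive; keep [-0.5, -0.25]
z = -0.375 gives f = 0.791016, positive; keep [-0.5, -0.375]
z = -0.4375 gives f = 0.3459, positive; keep [-0.5, -0.4375]
z = -0.46875 gives f = 0.1138, positive; keep [-0.5, -0.46875]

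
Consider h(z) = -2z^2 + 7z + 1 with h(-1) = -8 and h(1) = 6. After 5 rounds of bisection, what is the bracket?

midpoint 0: h = 1 > 0 → [-1, 0]
midpoint -0.5: h = -3 < 0 → [-0.5, 0]
midpoint -0.25: h = -0.875 < 0 → [-0.25, 0]
midpoint -0.125: h = 0.0938 > 0 → [-0.25, -0.125]
midpoint -0.1875: h = -0.3828 < 0 → [-0.1875, -0.125]

[-0.1875, -0.125]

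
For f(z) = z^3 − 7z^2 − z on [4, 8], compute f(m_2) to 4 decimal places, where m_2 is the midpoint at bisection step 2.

m = 6, f(m) = -42 (−); new bracket [6, 8]
m = 7, f(m) = -7 (−); new bracket [7, 8]

-7.0000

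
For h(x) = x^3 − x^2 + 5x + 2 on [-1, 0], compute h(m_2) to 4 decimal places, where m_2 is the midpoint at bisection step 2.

h(-0.5) = -0.875 < 0, so the root lies in [-0.5, 0]
h(-0.25) = 0.671875 > 0, so the root lies in [-0.5, -0.25]

0.6719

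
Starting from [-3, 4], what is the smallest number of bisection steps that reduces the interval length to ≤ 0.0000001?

Width after n steps is 7/2^n. Need 2^n ≥ 7/0.0000001 = 70000000.
2^26 = 67108864 < 70000000 ≤ 2^27 = 134217728, so n = 27.

27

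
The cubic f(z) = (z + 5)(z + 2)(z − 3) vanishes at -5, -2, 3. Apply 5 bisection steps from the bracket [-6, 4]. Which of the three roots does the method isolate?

m = -1, f(m) = -16 (−); new bracket [-1, 4]
m = 1.5, f(m) = -34.125 (−); new bracket [1.5, 4]
m = 2.75, f(m) = -9.203125 (−); new bracket [2.75, 4]
m = 3.375, f(m) = 16.8809 (+); new bracket [2.75, 3.375]
m = 3.0625, f(m) = 2.551 (+); new bracket [2.75, 3.0625]

3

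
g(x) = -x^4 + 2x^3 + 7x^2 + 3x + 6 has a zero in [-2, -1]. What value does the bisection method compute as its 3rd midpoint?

-1.875

m = -1.5, g(m) = 5.4375 (+); new bracket [-2, -1.5]
m = -1.75, g(m) = 2.089844 (+); new bracket [-2, -1.75]
m = -1.875, g(m) = -0.558838 (−); new bracket [-1.875, -1.75]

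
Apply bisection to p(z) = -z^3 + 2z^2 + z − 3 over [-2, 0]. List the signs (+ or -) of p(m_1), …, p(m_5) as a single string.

z = -1 gives p = -1, negative; keep [-2, -1]
z = -1.5 gives p = 3.375, positive; keep [-1.5, -1]
z = -1.25 gives p = 0.828125, positive; keep [-1.25, -1]
z = -1.125 gives p = -0.1699, negative; keep [-1.25, -1.125]
z = -1.1875 gives p = 0.3074, positive; keep [-1.1875, -1.125]

-++-+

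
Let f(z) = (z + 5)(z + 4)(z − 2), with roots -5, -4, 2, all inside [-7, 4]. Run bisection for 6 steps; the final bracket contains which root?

midpoint -1.5: f = -30.625 < 0 → [-1.5, 4]
midpoint 1.25: f = -24.609375 < 0 → [1.25, 4]
midpoint 2.625: f = 31.572266 > 0 → [1.25, 2.625]
midpoint 1.9375: f = -2.5745 < 0 → [1.9375, 2.625]
midpoint 2.28125: f = 12.8631 > 0 → [1.9375, 2.28125]
midpoint 2.109375: f = 4.7506 > 0 → [1.9375, 2.109375]

2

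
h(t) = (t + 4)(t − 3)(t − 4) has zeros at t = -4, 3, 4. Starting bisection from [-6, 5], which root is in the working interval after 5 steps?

t = -0.5 gives h = 55.125, positive; keep [-6, -0.5]
t = -3.25 gives h = 33.984375, positive; keep [-6, -3.25]
t = -4.625 gives h = -41.103516, negative; keep [-4.625, -3.25]
t = -3.9375 gives h = 3.4417, positive; keep [-4.625, -3.9375]
t = -4.28125 gives h = -16.9588, negative; keep [-4.28125, -3.9375]

-4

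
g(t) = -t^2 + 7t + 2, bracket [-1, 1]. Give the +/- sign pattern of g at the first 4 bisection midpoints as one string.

m = 0, g(m) = 2 (+); new bracket [-1, 0]
m = -0.5, g(m) = -1.75 (−); new bracket [-0.5, 0]
m = -0.25, g(m) = 0.1875 (+); new bracket [-0.5, -0.25]
m = -0.375, g(m) = -0.7656 (−); new bracket [-0.375, -0.25]

+-+-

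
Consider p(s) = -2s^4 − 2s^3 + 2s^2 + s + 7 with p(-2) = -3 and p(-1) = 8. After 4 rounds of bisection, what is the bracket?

m = -1.5, p(m) = 6.625 (+); new bracket [-2, -1.5]
m = -1.75, p(m) = 3.335938 (+); new bracket [-2, -1.75]
m = -1.875, p(m) = 0.620605 (+); new bracket [-2, -1.875]
m = -1.9375, p(m) = -1.0669 (−); new bracket [-1.9375, -1.875]

[-1.9375, -1.875]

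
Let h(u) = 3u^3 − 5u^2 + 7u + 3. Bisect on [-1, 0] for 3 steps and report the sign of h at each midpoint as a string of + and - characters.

-+-

h(-0.5) = -2.125 < 0, so the root lies in [-0.5, 0]
h(-0.25) = 0.890625 > 0, so the root lies in [-0.5, -0.25]
h(-0.375) = -0.486328 < 0, so the root lies in [-0.375, -0.25]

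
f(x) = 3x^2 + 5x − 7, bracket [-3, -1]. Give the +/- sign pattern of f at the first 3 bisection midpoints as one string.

--+

x = -2 gives f = -5, negative; keep [-3, -2]
x = -2.5 gives f = -0.75, negative; keep [-3, -2.5]
x = -2.75 gives f = 1.9375, positive; keep [-2.75, -2.5]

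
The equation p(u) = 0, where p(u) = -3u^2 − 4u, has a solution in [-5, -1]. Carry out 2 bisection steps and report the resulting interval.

m = -3, p(m) = -15 (−); new bracket [-3, -1]
m = -2, p(m) = -4 (−); new bracket [-2, -1]

[-2, -1]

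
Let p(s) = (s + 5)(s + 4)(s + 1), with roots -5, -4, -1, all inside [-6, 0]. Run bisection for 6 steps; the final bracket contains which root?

m = -3, p(m) = -4 (−); new bracket [-3, 0]
m = -1.5, p(m) = -4.375 (−); new bracket [-1.5, 0]
m = -0.75, p(m) = 3.453125 (+); new bracket [-1.5, -0.75]
m = -1.125, p(m) = -1.3926 (−); new bracket [-1.125, -0.75]
m = -0.9375, p(m) = 0.7776 (+); new bracket [-1.125, -0.9375]
m = -1.03125, p(m) = -0.3682 (−); new bracket [-1.03125, -0.9375]

-1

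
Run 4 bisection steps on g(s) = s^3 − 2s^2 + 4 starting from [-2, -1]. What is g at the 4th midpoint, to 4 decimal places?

s = -1.5 gives g = -3.875, negative; keep [-1.5, -1]
s = -1.25 gives g = -1.078125, negative; keep [-1.25, -1]
s = -1.125 gives g = 0.044922, positive; keep [-1.25, -1.125]
s = -1.1875 gives g = -0.4949, negative; keep [-1.1875, -1.125]

-0.4949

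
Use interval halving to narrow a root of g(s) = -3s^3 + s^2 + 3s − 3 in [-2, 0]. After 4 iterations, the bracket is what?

midpoint -1: g = -2 < 0 → [-2, -1]
midpoint -1.5: g = 4.875 > 0 → [-1.5, -1]
midpoint -1.25: g = 0.671875 > 0 → [-1.25, -1]
midpoint -1.125: g = -0.8379 < 0 → [-1.25, -1.125]

[-1.25, -1.125]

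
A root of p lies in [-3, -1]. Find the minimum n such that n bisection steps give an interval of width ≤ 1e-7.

25

Width after n steps is 2/2^n. Need 2^n ≥ 2/1e-7 = 20000000.
2^24 = 16777216 < 20000000 ≤ 2^25 = 33554432, so n = 25.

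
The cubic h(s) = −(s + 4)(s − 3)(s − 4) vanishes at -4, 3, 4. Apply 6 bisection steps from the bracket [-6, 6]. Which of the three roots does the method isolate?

m = 0, h(m) = -48 (−); new bracket [-6, 0]
m = -3, h(m) = -42 (−); new bracket [-6, -3]
m = -4.5, h(m) = 31.875 (+); new bracket [-4.5, -3]
m = -3.75, h(m) = -13.0781 (−); new bracket [-4.5, -3.75]
m = -4.125, h(m) = 7.2363 (+); new bracket [-4.125, -3.75]
m = -3.9375, h(m) = -3.4417 (−); new bracket [-4.125, -3.9375]

-4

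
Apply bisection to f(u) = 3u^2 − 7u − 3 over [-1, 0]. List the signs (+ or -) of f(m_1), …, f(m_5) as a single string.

+-+--

midpoint -0.5: f = 1.25 > 0 → [-0.5, 0]
midpoint -0.25: f = -1.0625 < 0 → [-0.5, -0.25]
midpoint -0.375: f = 0.046875 > 0 → [-0.375, -0.25]
midpoint -0.3125: f = -0.5195 < 0 → [-0.375, -0.3125]
midpoint -0.34375: f = -0.2393 < 0 → [-0.375, -0.34375]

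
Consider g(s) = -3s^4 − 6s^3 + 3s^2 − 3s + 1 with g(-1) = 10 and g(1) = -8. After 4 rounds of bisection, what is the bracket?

[0.25, 0.375]

s = 0 gives g = 1, positive; keep [0, 1]
s = 0.5 gives g = -0.6875, negative; keep [0, 0.5]
s = 0.25 gives g = 0.332031, positive; keep [0.25, 0.5]
s = 0.375 gives g = -0.0789, negative; keep [0.25, 0.375]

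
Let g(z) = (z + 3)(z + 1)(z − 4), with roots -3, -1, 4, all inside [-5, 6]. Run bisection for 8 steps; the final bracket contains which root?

4

m = 0.5, g(m) = -18.375 (−); new bracket [0.5, 6]
m = 3.25, g(m) = -19.921875 (−); new bracket [3.25, 6]
m = 4.625, g(m) = 26.806641 (+); new bracket [3.25, 4.625]
m = 3.9375, g(m) = -2.1409 (−); new bracket [3.9375, 4.625]
m = 4.28125, g(m) = 10.8152 (+); new bracket [3.9375, 4.28125]
m = 4.109375, g(m) = 3.973 (+); new bracket [3.9375, 4.109375]
m = 4.0234375, g(m) = 0.8269 (+); new bracket [3.9375, 4.0234375]
m = 3.98046875, g(m) = -0.679 (−); new bracket [3.98046875, 4.0234375]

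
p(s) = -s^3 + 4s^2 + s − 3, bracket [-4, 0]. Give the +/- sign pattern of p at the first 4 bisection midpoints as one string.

m = -2, p(m) = 19 (+); new bracket [-2, 0]
m = -1, p(m) = 1 (+); new bracket [-1, 0]
m = -0.5, p(m) = -2.375 (−); new bracket [-1, -0.5]
m = -0.75, p(m) = -1.0781 (−); new bracket [-1, -0.75]

++--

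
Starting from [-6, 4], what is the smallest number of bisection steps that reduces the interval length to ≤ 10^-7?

Width after n steps is 10/2^n. Need 2^n ≥ 10/10^-7 = 100000000.
2^26 = 67108864 < 100000000 ≤ 2^27 = 134217728, so n = 27.

27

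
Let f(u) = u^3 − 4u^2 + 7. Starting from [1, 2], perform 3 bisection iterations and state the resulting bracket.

u = 1.5 gives f = 1.375, positive; keep [1.5, 2]
u = 1.75 gives f = 0.109375, positive; keep [1.75, 2]
u = 1.875 gives f = -0.470703, negative; keep [1.75, 1.875]

[1.75, 1.875]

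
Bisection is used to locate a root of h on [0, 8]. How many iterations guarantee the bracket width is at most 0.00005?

Width after n steps is 8/2^n. Need 2^n ≥ 8/0.00005 = 160000.
2^17 = 131072 < 160000 ≤ 2^18 = 262144, so n = 18.

18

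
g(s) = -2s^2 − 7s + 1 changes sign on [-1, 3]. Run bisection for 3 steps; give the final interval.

[0, 0.5]

s = 1 gives g = -8, negative; keep [-1, 1]
s = 0 gives g = 1, positive; keep [0, 1]
s = 0.5 gives g = -3, negative; keep [0, 0.5]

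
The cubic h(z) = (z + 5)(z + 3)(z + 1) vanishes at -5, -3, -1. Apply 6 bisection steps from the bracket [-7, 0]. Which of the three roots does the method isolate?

-5

midpoint -3.5: h = 1.875 > 0 → [-7, -3.5]
midpoint -5.25: h = -2.390625 < 0 → [-5.25, -3.5]
midpoint -4.375: h = 2.900391 > 0 → [-5.25, -4.375]
midpoint -4.8125: h = 1.2957 > 0 → [-5.25, -4.8125]
midpoint -5.03125: h = -0.2559 < 0 → [-5.03125, -4.8125]
midpoint -4.921875: h = 0.5889 > 0 → [-5.03125, -4.921875]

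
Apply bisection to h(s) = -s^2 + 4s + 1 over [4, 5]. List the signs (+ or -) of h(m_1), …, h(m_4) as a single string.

--++

s = 4.5 gives h = -1.25, negative; keep [4, 4.5]
s = 4.25 gives h = -0.0625, negative; keep [4, 4.25]
s = 4.125 gives h = 0.484375, positive; keep [4.125, 4.25]
s = 4.1875 gives h = 0.2148, positive; keep [4.1875, 4.25]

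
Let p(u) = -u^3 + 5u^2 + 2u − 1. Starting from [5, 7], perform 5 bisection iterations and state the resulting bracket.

p(6) = -25 < 0, so the root lies in [5, 6]
p(5.5) = -5.125 < 0, so the root lies in [5, 5.5]
p(5.25) = 2.609375 > 0, so the root lies in [5.25, 5.5]
p(5.375) = -1.084 < 0, so the root lies in [5.25, 5.375]
p(5.3125) = 0.8054 > 0, so the root lies in [5.3125, 5.375]

[5.3125, 5.375]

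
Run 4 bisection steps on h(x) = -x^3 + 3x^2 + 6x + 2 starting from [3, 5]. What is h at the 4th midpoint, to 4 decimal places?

h(4) = 10 > 0, so the root lies in [4, 5]
h(4.5) = -1.375 < 0, so the root lies in [4, 4.5]
h(4.25) = 4.921875 > 0, so the root lies in [4.25, 4.5]
h(4.375) = 1.9316 > 0, so the root lies in [4.375, 4.5]

1.9316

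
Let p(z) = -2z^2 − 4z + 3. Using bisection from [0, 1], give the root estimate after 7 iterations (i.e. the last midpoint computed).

0.5859375

m = 0.5, p(m) = 0.5 (+); new bracket [0.5, 1]
m = 0.75, p(m) = -1.125 (−); new bracket [0.5, 0.75]
m = 0.625, p(m) = -0.28125 (−); new bracket [0.5, 0.625]
m = 0.5625, p(m) = 0.1172 (+); new bracket [0.5625, 0.625]
m = 0.59375, p(m) = -0.0801 (−); new bracket [0.5625, 0.59375]
m = 0.578125, p(m) = 0.019 (+); new bracket [0.578125, 0.59375]
m = 0.5859375, p(m) = -0.0304 (−); new bracket [0.578125, 0.5859375]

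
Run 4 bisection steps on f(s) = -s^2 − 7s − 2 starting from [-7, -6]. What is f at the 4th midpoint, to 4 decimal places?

f(-6.5) = 1.25 > 0, so the root lies in [-7, -6.5]
f(-6.75) = -0.3125 < 0, so the root lies in [-6.75, -6.5]
f(-6.625) = 0.484375 > 0, so the root lies in [-6.75, -6.625]
f(-6.6875) = 0.0898 > 0, so the root lies in [-6.75, -6.6875]

0.0898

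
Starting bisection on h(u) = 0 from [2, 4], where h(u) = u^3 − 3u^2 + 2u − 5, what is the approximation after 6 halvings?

u = 3 gives h = 1, positive; keep [2, 3]
u = 2.5 gives h = -3.125, negative; keep [2.5, 3]
u = 2.75 gives h = -1.390625, negative; keep [2.75, 3]
u = 2.875 gives h = -0.2832, negative; keep [2.875, 3]
u = 2.9375 gives h = 0.3357, positive; keep [2.875, 2.9375]
u = 2.90625 gives h = 0.0207, positive; keep [2.875, 2.90625]

2.90625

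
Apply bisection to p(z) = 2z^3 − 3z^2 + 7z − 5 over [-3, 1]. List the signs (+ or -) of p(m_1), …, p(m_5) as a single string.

----+

midpoint -1: p = -17 < 0 → [-1, 1]
midpoint 0: p = -5 < 0 → [0, 1]
midpoint 0.5: p = -2 < 0 → [0.5, 1]
midpoint 0.75: p = -0.5938 < 0 → [0.75, 1]
midpoint 0.875: p = 0.168 > 0 → [0.75, 0.875]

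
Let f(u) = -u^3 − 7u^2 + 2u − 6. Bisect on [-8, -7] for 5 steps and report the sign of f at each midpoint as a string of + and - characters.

u = -7.5 gives f = 7.125, positive; keep [-7.5, -7]
u = -7.25 gives f = -7.359375, negative; keep [-7.5, -7.25]
u = -7.375 gives f = -0.353516, negative; keep [-7.5, -7.375]
u = -7.4375 gives f = 3.3259, positive; keep [-7.4375, -7.375]
u = -7.40625 gives f = 1.4713, positive; keep [-7.40625, -7.375]

+--++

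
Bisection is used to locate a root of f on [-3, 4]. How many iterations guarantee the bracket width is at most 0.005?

Width after n steps is 7/2^n. Need 2^n ≥ 7/0.005 = 1400.
2^10 = 1024 < 1400 ≤ 2^11 = 2048, so n = 11.

11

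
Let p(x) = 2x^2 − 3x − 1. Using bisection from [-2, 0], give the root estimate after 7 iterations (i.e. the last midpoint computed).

-0.265625

x = -1 gives p = 4, positive; keep [-1, 0]
x = -0.5 gives p = 1, positive; keep [-0.5, 0]
x = -0.25 gives p = -0.125, negative; keep [-0.5, -0.25]
x = -0.375 gives p = 0.4062, positive; keep [-0.375, -0.25]
x = -0.3125 gives p = 0.1328, positive; keep [-0.3125, -0.25]
x = -0.28125 gives p = 0.002, positive; keep [-0.28125, -0.25]
x = -0.265625 gives p = -0.062, negative; keep [-0.28125, -0.265625]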